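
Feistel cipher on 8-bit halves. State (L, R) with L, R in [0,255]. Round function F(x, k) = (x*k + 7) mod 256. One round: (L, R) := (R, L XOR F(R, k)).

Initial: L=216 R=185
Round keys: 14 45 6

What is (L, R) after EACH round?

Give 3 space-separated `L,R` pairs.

Round 1 (k=14): L=185 R=253
Round 2 (k=45): L=253 R=57
Round 3 (k=6): L=57 R=160

Answer: 185,253 253,57 57,160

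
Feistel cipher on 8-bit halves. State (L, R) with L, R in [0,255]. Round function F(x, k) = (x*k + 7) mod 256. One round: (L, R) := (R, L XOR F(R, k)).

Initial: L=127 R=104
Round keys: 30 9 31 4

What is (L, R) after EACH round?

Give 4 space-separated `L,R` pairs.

Round 1 (k=30): L=104 R=72
Round 2 (k=9): L=72 R=231
Round 3 (k=31): L=231 R=72
Round 4 (k=4): L=72 R=192

Answer: 104,72 72,231 231,72 72,192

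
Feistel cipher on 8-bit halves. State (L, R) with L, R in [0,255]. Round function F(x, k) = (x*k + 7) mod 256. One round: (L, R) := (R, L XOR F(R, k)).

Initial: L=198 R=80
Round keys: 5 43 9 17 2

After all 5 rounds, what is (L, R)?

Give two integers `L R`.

Answer: 173 185

Derivation:
Round 1 (k=5): L=80 R=81
Round 2 (k=43): L=81 R=242
Round 3 (k=9): L=242 R=216
Round 4 (k=17): L=216 R=173
Round 5 (k=2): L=173 R=185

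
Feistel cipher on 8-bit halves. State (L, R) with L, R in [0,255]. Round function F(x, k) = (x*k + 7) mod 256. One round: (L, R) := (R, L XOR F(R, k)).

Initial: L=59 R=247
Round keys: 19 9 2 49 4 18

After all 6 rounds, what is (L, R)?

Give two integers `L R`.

Answer: 89 109

Derivation:
Round 1 (k=19): L=247 R=103
Round 2 (k=9): L=103 R=81
Round 3 (k=2): L=81 R=206
Round 4 (k=49): L=206 R=36
Round 5 (k=4): L=36 R=89
Round 6 (k=18): L=89 R=109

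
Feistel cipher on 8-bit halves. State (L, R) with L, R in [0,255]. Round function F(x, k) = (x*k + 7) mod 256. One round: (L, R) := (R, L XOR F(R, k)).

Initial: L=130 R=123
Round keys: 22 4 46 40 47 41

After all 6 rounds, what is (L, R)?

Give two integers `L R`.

Answer: 132 196

Derivation:
Round 1 (k=22): L=123 R=27
Round 2 (k=4): L=27 R=8
Round 3 (k=46): L=8 R=108
Round 4 (k=40): L=108 R=239
Round 5 (k=47): L=239 R=132
Round 6 (k=41): L=132 R=196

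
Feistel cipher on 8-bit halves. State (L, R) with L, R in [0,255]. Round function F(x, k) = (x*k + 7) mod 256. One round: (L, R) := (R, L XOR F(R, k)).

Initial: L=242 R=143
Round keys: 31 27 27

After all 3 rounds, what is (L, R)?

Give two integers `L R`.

Round 1 (k=31): L=143 R=170
Round 2 (k=27): L=170 R=122
Round 3 (k=27): L=122 R=79

Answer: 122 79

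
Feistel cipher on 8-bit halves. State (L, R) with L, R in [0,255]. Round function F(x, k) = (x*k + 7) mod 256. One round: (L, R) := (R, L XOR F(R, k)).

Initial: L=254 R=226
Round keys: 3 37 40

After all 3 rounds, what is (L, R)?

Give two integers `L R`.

Answer: 228 244

Derivation:
Round 1 (k=3): L=226 R=83
Round 2 (k=37): L=83 R=228
Round 3 (k=40): L=228 R=244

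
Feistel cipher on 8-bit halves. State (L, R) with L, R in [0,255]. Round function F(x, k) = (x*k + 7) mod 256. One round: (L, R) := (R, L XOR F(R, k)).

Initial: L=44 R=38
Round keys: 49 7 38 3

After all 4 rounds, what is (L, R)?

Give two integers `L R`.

Round 1 (k=49): L=38 R=97
Round 2 (k=7): L=97 R=136
Round 3 (k=38): L=136 R=86
Round 4 (k=3): L=86 R=129

Answer: 86 129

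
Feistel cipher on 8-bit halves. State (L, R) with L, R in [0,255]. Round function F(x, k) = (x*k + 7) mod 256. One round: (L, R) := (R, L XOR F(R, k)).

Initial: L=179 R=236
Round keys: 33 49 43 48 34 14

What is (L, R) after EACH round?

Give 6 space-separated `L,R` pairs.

Round 1 (k=33): L=236 R=192
Round 2 (k=49): L=192 R=43
Round 3 (k=43): L=43 R=128
Round 4 (k=48): L=128 R=44
Round 5 (k=34): L=44 R=95
Round 6 (k=14): L=95 R=21

Answer: 236,192 192,43 43,128 128,44 44,95 95,21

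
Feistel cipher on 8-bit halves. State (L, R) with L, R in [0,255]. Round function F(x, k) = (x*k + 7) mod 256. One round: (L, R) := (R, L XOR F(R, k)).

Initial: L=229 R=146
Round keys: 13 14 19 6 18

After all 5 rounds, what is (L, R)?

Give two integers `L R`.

Round 1 (k=13): L=146 R=148
Round 2 (k=14): L=148 R=141
Round 3 (k=19): L=141 R=234
Round 4 (k=6): L=234 R=14
Round 5 (k=18): L=14 R=233

Answer: 14 233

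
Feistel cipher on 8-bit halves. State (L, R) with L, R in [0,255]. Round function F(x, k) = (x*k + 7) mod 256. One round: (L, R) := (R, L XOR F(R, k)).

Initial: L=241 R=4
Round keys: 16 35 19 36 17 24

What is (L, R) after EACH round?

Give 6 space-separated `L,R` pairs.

Round 1 (k=16): L=4 R=182
Round 2 (k=35): L=182 R=237
Round 3 (k=19): L=237 R=40
Round 4 (k=36): L=40 R=74
Round 5 (k=17): L=74 R=217
Round 6 (k=24): L=217 R=21

Answer: 4,182 182,237 237,40 40,74 74,217 217,21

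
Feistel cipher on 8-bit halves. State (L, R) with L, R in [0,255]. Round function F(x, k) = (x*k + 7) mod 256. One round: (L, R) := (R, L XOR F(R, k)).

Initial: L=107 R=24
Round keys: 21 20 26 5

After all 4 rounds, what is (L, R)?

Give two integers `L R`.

Round 1 (k=21): L=24 R=148
Round 2 (k=20): L=148 R=143
Round 3 (k=26): L=143 R=25
Round 4 (k=5): L=25 R=11

Answer: 25 11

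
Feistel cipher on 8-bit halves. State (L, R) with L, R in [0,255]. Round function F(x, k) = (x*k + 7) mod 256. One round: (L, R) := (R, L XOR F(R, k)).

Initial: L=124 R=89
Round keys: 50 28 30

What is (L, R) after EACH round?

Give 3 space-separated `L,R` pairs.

Round 1 (k=50): L=89 R=21
Round 2 (k=28): L=21 R=10
Round 3 (k=30): L=10 R=38

Answer: 89,21 21,10 10,38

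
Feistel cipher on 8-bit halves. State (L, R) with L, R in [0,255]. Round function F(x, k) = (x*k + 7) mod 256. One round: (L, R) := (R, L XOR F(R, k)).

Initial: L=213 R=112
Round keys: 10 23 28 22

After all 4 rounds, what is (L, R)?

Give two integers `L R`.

Answer: 97 40

Derivation:
Round 1 (k=10): L=112 R=178
Round 2 (k=23): L=178 R=117
Round 3 (k=28): L=117 R=97
Round 4 (k=22): L=97 R=40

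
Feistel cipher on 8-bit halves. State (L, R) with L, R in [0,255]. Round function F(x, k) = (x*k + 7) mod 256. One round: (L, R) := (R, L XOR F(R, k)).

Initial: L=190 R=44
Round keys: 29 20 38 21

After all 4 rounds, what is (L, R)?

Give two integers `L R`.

Answer: 236 132

Derivation:
Round 1 (k=29): L=44 R=189
Round 2 (k=20): L=189 R=231
Round 3 (k=38): L=231 R=236
Round 4 (k=21): L=236 R=132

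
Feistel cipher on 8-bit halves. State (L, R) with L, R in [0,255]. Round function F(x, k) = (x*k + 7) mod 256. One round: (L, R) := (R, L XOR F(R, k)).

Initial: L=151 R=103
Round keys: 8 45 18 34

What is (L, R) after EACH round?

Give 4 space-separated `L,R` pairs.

Round 1 (k=8): L=103 R=168
Round 2 (k=45): L=168 R=232
Round 3 (k=18): L=232 R=255
Round 4 (k=34): L=255 R=13

Answer: 103,168 168,232 232,255 255,13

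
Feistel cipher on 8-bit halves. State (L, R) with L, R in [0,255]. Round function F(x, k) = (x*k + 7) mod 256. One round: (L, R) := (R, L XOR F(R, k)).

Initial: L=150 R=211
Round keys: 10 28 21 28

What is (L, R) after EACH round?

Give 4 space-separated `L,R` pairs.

Answer: 211,211 211,200 200,188 188,95

Derivation:
Round 1 (k=10): L=211 R=211
Round 2 (k=28): L=211 R=200
Round 3 (k=21): L=200 R=188
Round 4 (k=28): L=188 R=95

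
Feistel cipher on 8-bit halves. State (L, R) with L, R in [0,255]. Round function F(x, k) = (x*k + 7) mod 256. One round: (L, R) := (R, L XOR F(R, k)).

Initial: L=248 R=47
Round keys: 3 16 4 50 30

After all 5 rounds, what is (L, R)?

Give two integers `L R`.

Answer: 69 214

Derivation:
Round 1 (k=3): L=47 R=108
Round 2 (k=16): L=108 R=232
Round 3 (k=4): L=232 R=203
Round 4 (k=50): L=203 R=69
Round 5 (k=30): L=69 R=214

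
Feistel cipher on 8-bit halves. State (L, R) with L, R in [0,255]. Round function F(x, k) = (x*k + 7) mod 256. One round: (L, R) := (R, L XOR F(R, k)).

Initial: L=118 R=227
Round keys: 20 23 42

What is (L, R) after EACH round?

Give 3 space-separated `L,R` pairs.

Round 1 (k=20): L=227 R=181
Round 2 (k=23): L=181 R=169
Round 3 (k=42): L=169 R=116

Answer: 227,181 181,169 169,116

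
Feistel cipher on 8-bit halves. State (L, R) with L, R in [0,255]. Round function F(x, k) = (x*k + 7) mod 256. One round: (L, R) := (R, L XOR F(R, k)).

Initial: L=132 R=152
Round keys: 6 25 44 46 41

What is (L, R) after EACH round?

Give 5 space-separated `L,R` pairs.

Answer: 152,19 19,122 122,236 236,21 21,136

Derivation:
Round 1 (k=6): L=152 R=19
Round 2 (k=25): L=19 R=122
Round 3 (k=44): L=122 R=236
Round 4 (k=46): L=236 R=21
Round 5 (k=41): L=21 R=136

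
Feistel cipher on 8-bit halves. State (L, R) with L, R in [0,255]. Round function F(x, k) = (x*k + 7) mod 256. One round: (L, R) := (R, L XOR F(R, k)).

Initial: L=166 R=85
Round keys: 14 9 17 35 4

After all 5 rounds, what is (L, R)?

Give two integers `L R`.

Answer: 97 182

Derivation:
Round 1 (k=14): L=85 R=11
Round 2 (k=9): L=11 R=63
Round 3 (k=17): L=63 R=61
Round 4 (k=35): L=61 R=97
Round 5 (k=4): L=97 R=182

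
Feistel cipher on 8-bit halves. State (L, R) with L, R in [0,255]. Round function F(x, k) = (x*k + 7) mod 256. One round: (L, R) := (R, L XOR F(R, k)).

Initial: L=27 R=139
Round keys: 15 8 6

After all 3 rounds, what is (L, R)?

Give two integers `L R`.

Answer: 52 8

Derivation:
Round 1 (k=15): L=139 R=55
Round 2 (k=8): L=55 R=52
Round 3 (k=6): L=52 R=8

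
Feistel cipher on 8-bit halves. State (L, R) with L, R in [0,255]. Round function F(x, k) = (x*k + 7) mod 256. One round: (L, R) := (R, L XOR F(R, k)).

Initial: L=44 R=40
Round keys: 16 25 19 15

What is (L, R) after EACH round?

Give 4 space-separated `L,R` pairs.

Round 1 (k=16): L=40 R=171
Round 2 (k=25): L=171 R=146
Round 3 (k=19): L=146 R=118
Round 4 (k=15): L=118 R=99

Answer: 40,171 171,146 146,118 118,99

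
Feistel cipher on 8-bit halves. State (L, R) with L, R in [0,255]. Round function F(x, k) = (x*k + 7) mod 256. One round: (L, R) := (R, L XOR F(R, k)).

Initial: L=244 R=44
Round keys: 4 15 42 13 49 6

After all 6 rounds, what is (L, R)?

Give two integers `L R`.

Answer: 62 8

Derivation:
Round 1 (k=4): L=44 R=67
Round 2 (k=15): L=67 R=216
Round 3 (k=42): L=216 R=52
Round 4 (k=13): L=52 R=115
Round 5 (k=49): L=115 R=62
Round 6 (k=6): L=62 R=8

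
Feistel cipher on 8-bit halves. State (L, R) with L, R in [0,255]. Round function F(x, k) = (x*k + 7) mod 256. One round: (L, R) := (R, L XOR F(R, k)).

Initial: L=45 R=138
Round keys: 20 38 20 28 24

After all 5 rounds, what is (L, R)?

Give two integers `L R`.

Answer: 218 110

Derivation:
Round 1 (k=20): L=138 R=226
Round 2 (k=38): L=226 R=25
Round 3 (k=20): L=25 R=25
Round 4 (k=28): L=25 R=218
Round 5 (k=24): L=218 R=110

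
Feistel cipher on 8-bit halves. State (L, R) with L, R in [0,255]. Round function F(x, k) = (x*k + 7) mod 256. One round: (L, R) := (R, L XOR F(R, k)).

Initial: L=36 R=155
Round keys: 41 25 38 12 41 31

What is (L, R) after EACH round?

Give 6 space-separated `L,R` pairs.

Answer: 155,254 254,78 78,101 101,141 141,249 249,163

Derivation:
Round 1 (k=41): L=155 R=254
Round 2 (k=25): L=254 R=78
Round 3 (k=38): L=78 R=101
Round 4 (k=12): L=101 R=141
Round 5 (k=41): L=141 R=249
Round 6 (k=31): L=249 R=163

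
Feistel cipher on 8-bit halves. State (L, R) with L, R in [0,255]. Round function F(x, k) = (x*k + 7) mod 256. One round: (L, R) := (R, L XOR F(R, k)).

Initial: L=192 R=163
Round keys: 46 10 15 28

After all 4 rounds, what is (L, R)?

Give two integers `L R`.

Round 1 (k=46): L=163 R=145
Round 2 (k=10): L=145 R=18
Round 3 (k=15): L=18 R=132
Round 4 (k=28): L=132 R=101

Answer: 132 101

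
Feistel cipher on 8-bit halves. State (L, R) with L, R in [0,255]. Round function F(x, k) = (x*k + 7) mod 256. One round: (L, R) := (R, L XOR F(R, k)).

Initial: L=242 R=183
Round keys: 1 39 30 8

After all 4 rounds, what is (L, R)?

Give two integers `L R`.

Round 1 (k=1): L=183 R=76
Round 2 (k=39): L=76 R=44
Round 3 (k=30): L=44 R=99
Round 4 (k=8): L=99 R=51

Answer: 99 51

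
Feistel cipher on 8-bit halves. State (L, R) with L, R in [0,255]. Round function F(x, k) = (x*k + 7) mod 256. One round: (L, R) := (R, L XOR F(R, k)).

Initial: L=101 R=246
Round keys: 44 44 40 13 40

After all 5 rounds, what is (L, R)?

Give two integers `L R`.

Round 1 (k=44): L=246 R=42
Round 2 (k=44): L=42 R=201
Round 3 (k=40): L=201 R=69
Round 4 (k=13): L=69 R=65
Round 5 (k=40): L=65 R=106

Answer: 65 106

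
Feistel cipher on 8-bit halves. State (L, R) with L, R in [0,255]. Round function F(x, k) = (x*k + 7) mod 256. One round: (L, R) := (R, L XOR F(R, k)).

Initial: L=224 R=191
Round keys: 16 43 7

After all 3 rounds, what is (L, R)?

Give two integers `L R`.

Round 1 (k=16): L=191 R=23
Round 2 (k=43): L=23 R=91
Round 3 (k=7): L=91 R=147

Answer: 91 147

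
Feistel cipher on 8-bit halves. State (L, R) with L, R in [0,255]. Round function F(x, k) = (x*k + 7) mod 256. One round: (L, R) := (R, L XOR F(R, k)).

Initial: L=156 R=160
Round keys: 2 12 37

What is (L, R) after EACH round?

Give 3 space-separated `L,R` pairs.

Round 1 (k=2): L=160 R=219
Round 2 (k=12): L=219 R=235
Round 3 (k=37): L=235 R=37

Answer: 160,219 219,235 235,37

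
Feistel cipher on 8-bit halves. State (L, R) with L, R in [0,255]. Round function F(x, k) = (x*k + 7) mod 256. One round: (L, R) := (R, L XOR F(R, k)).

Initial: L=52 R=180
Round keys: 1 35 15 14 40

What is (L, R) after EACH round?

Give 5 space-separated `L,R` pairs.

Round 1 (k=1): L=180 R=143
Round 2 (k=35): L=143 R=32
Round 3 (k=15): L=32 R=104
Round 4 (k=14): L=104 R=151
Round 5 (k=40): L=151 R=247

Answer: 180,143 143,32 32,104 104,151 151,247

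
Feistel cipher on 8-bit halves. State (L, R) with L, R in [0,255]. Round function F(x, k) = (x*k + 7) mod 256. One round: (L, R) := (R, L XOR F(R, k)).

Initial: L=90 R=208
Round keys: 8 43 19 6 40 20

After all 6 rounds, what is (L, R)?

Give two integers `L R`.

Round 1 (k=8): L=208 R=221
Round 2 (k=43): L=221 R=246
Round 3 (k=19): L=246 R=148
Round 4 (k=6): L=148 R=137
Round 5 (k=40): L=137 R=251
Round 6 (k=20): L=251 R=42

Answer: 251 42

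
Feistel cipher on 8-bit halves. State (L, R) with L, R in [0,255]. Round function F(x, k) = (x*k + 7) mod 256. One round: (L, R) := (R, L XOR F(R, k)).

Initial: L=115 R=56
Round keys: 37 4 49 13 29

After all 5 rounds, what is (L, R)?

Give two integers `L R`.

Answer: 6 191

Derivation:
Round 1 (k=37): L=56 R=108
Round 2 (k=4): L=108 R=143
Round 3 (k=49): L=143 R=10
Round 4 (k=13): L=10 R=6
Round 5 (k=29): L=6 R=191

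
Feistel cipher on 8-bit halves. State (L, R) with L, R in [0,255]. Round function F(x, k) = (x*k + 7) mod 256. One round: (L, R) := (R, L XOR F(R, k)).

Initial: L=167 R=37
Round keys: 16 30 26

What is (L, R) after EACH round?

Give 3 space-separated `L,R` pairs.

Answer: 37,240 240,2 2,203

Derivation:
Round 1 (k=16): L=37 R=240
Round 2 (k=30): L=240 R=2
Round 3 (k=26): L=2 R=203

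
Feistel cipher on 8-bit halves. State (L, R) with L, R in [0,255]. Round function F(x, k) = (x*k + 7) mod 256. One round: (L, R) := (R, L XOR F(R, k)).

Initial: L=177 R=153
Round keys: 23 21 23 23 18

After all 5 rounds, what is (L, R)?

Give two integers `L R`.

Answer: 87 46

Derivation:
Round 1 (k=23): L=153 R=119
Round 2 (k=21): L=119 R=83
Round 3 (k=23): L=83 R=11
Round 4 (k=23): L=11 R=87
Round 5 (k=18): L=87 R=46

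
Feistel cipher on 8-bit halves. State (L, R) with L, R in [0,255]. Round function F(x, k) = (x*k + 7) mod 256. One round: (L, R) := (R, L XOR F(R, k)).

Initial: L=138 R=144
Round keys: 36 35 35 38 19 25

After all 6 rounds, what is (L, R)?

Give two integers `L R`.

Answer: 166 172

Derivation:
Round 1 (k=36): L=144 R=205
Round 2 (k=35): L=205 R=158
Round 3 (k=35): L=158 R=108
Round 4 (k=38): L=108 R=145
Round 5 (k=19): L=145 R=166
Round 6 (k=25): L=166 R=172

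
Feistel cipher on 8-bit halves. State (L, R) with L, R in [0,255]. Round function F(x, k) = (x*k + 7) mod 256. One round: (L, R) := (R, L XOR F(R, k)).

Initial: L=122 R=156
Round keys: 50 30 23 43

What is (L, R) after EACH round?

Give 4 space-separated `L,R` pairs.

Round 1 (k=50): L=156 R=5
Round 2 (k=30): L=5 R=1
Round 3 (k=23): L=1 R=27
Round 4 (k=43): L=27 R=145

Answer: 156,5 5,1 1,27 27,145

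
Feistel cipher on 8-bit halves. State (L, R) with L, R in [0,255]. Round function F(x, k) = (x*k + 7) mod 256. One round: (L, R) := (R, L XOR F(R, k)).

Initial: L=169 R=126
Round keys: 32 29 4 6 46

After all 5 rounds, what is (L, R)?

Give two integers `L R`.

Answer: 246 70

Derivation:
Round 1 (k=32): L=126 R=110
Round 2 (k=29): L=110 R=3
Round 3 (k=4): L=3 R=125
Round 4 (k=6): L=125 R=246
Round 5 (k=46): L=246 R=70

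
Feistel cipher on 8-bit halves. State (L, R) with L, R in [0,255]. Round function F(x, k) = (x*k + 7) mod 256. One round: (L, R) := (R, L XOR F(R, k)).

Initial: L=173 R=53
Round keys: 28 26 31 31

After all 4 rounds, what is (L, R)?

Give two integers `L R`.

Answer: 159 174

Derivation:
Round 1 (k=28): L=53 R=126
Round 2 (k=26): L=126 R=230
Round 3 (k=31): L=230 R=159
Round 4 (k=31): L=159 R=174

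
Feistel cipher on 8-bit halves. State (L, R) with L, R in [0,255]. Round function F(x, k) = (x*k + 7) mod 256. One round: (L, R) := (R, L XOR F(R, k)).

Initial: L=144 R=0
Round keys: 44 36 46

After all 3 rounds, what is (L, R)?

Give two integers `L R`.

Answer: 67 134

Derivation:
Round 1 (k=44): L=0 R=151
Round 2 (k=36): L=151 R=67
Round 3 (k=46): L=67 R=134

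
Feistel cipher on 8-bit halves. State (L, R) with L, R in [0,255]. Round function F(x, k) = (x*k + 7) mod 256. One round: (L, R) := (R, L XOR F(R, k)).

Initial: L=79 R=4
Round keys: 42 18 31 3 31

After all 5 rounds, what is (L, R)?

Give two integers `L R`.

Round 1 (k=42): L=4 R=224
Round 2 (k=18): L=224 R=195
Round 3 (k=31): L=195 R=68
Round 4 (k=3): L=68 R=16
Round 5 (k=31): L=16 R=179

Answer: 16 179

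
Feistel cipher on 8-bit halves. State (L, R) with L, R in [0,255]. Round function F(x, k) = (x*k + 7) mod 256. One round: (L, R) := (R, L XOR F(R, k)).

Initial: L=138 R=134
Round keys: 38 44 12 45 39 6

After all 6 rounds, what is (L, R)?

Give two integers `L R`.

Round 1 (k=38): L=134 R=97
Round 2 (k=44): L=97 R=53
Round 3 (k=12): L=53 R=226
Round 4 (k=45): L=226 R=244
Round 5 (k=39): L=244 R=209
Round 6 (k=6): L=209 R=25

Answer: 209 25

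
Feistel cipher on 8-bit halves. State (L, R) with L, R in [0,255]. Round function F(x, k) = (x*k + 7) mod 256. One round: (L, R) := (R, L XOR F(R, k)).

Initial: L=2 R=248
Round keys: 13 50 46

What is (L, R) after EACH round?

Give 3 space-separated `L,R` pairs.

Round 1 (k=13): L=248 R=157
Round 2 (k=50): L=157 R=73
Round 3 (k=46): L=73 R=184

Answer: 248,157 157,73 73,184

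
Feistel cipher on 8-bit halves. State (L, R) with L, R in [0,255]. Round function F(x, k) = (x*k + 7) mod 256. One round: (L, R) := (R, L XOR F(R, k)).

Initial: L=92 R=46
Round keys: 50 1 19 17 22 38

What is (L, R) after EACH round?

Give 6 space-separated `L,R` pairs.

Round 1 (k=50): L=46 R=95
Round 2 (k=1): L=95 R=72
Round 3 (k=19): L=72 R=0
Round 4 (k=17): L=0 R=79
Round 5 (k=22): L=79 R=209
Round 6 (k=38): L=209 R=66

Answer: 46,95 95,72 72,0 0,79 79,209 209,66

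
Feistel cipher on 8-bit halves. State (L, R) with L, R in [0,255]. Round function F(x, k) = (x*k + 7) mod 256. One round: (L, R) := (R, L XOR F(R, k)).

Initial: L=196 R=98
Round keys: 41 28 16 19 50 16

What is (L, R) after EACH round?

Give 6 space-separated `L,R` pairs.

Answer: 98,125 125,209 209,106 106,52 52,69 69,99

Derivation:
Round 1 (k=41): L=98 R=125
Round 2 (k=28): L=125 R=209
Round 3 (k=16): L=209 R=106
Round 4 (k=19): L=106 R=52
Round 5 (k=50): L=52 R=69
Round 6 (k=16): L=69 R=99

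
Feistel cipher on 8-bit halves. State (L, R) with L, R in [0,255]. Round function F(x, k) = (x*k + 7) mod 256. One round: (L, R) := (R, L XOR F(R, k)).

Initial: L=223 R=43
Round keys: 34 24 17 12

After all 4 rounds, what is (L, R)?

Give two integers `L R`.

Answer: 129 15

Derivation:
Round 1 (k=34): L=43 R=98
Round 2 (k=24): L=98 R=28
Round 3 (k=17): L=28 R=129
Round 4 (k=12): L=129 R=15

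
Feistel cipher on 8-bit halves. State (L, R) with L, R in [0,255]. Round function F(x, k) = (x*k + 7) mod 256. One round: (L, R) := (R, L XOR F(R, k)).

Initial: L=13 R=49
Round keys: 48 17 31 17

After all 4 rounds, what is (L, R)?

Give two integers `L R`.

Round 1 (k=48): L=49 R=58
Round 2 (k=17): L=58 R=208
Round 3 (k=31): L=208 R=13
Round 4 (k=17): L=13 R=52

Answer: 13 52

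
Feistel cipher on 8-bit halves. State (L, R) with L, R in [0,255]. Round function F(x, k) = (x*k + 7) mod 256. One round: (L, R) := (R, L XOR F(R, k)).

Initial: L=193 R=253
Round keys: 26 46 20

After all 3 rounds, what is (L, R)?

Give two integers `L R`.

Round 1 (k=26): L=253 R=120
Round 2 (k=46): L=120 R=106
Round 3 (k=20): L=106 R=55

Answer: 106 55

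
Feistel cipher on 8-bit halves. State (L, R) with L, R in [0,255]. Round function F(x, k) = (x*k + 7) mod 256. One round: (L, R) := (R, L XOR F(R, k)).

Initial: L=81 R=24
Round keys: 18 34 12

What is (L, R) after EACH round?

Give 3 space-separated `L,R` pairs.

Round 1 (k=18): L=24 R=230
Round 2 (k=34): L=230 R=139
Round 3 (k=12): L=139 R=109

Answer: 24,230 230,139 139,109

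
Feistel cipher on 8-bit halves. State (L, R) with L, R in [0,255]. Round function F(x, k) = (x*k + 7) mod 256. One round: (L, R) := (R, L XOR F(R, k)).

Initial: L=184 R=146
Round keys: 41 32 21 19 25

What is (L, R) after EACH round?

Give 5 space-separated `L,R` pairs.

Round 1 (k=41): L=146 R=209
Round 2 (k=32): L=209 R=181
Round 3 (k=21): L=181 R=49
Round 4 (k=19): L=49 R=31
Round 5 (k=25): L=31 R=63

Answer: 146,209 209,181 181,49 49,31 31,63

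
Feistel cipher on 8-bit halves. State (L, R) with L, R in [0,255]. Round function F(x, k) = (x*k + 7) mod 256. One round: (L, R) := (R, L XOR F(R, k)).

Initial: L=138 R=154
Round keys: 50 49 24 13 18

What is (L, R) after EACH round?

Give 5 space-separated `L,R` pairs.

Round 1 (k=50): L=154 R=145
Round 2 (k=49): L=145 R=82
Round 3 (k=24): L=82 R=38
Round 4 (k=13): L=38 R=167
Round 5 (k=18): L=167 R=227

Answer: 154,145 145,82 82,38 38,167 167,227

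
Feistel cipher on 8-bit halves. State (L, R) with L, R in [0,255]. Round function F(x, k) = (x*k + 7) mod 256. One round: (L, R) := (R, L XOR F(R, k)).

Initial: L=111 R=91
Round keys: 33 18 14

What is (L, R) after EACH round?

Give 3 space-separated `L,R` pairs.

Answer: 91,173 173,106 106,126

Derivation:
Round 1 (k=33): L=91 R=173
Round 2 (k=18): L=173 R=106
Round 3 (k=14): L=106 R=126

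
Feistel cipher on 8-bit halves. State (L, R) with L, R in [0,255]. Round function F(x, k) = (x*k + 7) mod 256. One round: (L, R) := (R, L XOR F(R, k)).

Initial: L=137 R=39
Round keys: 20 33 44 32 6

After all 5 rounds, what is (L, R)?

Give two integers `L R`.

Round 1 (k=20): L=39 R=154
Round 2 (k=33): L=154 R=198
Round 3 (k=44): L=198 R=149
Round 4 (k=32): L=149 R=97
Round 5 (k=6): L=97 R=216

Answer: 97 216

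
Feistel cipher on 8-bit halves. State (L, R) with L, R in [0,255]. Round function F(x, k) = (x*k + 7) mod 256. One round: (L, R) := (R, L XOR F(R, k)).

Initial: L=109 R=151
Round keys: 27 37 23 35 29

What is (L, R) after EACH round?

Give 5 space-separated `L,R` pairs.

Round 1 (k=27): L=151 R=153
Round 2 (k=37): L=153 R=179
Round 3 (k=23): L=179 R=133
Round 4 (k=35): L=133 R=133
Round 5 (k=29): L=133 R=157

Answer: 151,153 153,179 179,133 133,133 133,157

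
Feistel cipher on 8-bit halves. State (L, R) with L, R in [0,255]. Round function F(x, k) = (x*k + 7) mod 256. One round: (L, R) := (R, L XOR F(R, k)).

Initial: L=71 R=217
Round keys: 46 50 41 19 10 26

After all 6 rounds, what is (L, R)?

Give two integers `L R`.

Answer: 224 109

Derivation:
Round 1 (k=46): L=217 R=66
Round 2 (k=50): L=66 R=50
Round 3 (k=41): L=50 R=75
Round 4 (k=19): L=75 R=170
Round 5 (k=10): L=170 R=224
Round 6 (k=26): L=224 R=109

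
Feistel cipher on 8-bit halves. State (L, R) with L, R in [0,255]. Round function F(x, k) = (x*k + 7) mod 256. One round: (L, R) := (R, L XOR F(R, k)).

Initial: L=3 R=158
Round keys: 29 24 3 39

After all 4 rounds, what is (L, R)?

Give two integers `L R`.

Answer: 140 146

Derivation:
Round 1 (k=29): L=158 R=238
Round 2 (k=24): L=238 R=201
Round 3 (k=3): L=201 R=140
Round 4 (k=39): L=140 R=146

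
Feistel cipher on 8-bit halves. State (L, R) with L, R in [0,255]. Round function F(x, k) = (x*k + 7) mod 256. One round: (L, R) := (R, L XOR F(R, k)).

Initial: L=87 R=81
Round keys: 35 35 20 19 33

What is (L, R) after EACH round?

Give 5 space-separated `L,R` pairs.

Answer: 81,77 77,223 223,62 62,126 126,123

Derivation:
Round 1 (k=35): L=81 R=77
Round 2 (k=35): L=77 R=223
Round 3 (k=20): L=223 R=62
Round 4 (k=19): L=62 R=126
Round 5 (k=33): L=126 R=123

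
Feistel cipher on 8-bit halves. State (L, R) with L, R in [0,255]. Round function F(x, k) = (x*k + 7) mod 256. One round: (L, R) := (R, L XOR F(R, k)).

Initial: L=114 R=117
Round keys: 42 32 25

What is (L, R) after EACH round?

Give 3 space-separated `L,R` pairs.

Answer: 117,75 75,18 18,130

Derivation:
Round 1 (k=42): L=117 R=75
Round 2 (k=32): L=75 R=18
Round 3 (k=25): L=18 R=130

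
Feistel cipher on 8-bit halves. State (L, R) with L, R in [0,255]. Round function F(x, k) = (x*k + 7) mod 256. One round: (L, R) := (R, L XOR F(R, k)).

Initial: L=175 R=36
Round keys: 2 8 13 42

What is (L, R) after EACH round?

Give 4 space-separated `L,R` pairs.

Answer: 36,224 224,35 35,46 46,176

Derivation:
Round 1 (k=2): L=36 R=224
Round 2 (k=8): L=224 R=35
Round 3 (k=13): L=35 R=46
Round 4 (k=42): L=46 R=176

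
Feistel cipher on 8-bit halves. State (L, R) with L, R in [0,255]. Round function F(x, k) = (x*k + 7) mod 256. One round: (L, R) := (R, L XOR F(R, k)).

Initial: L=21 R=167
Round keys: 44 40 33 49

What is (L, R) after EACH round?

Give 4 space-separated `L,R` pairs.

Round 1 (k=44): L=167 R=174
Round 2 (k=40): L=174 R=144
Round 3 (k=33): L=144 R=57
Round 4 (k=49): L=57 R=96

Answer: 167,174 174,144 144,57 57,96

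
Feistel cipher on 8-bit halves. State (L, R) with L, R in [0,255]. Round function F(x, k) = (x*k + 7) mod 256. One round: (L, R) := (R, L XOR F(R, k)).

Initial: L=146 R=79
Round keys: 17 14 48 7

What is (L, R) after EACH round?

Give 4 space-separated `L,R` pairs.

Answer: 79,212 212,208 208,211 211,28

Derivation:
Round 1 (k=17): L=79 R=212
Round 2 (k=14): L=212 R=208
Round 3 (k=48): L=208 R=211
Round 4 (k=7): L=211 R=28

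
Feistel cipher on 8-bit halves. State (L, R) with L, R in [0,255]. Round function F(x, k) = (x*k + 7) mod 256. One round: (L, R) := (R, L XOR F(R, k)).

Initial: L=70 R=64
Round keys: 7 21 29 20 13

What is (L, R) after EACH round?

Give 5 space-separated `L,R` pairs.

Answer: 64,129 129,220 220,114 114,51 51,236

Derivation:
Round 1 (k=7): L=64 R=129
Round 2 (k=21): L=129 R=220
Round 3 (k=29): L=220 R=114
Round 4 (k=20): L=114 R=51
Round 5 (k=13): L=51 R=236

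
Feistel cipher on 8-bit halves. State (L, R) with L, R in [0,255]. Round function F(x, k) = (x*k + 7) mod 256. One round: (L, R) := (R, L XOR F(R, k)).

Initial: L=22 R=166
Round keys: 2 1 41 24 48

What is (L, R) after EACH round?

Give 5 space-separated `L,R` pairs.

Round 1 (k=2): L=166 R=69
Round 2 (k=1): L=69 R=234
Round 3 (k=41): L=234 R=196
Round 4 (k=24): L=196 R=141
Round 5 (k=48): L=141 R=179

Answer: 166,69 69,234 234,196 196,141 141,179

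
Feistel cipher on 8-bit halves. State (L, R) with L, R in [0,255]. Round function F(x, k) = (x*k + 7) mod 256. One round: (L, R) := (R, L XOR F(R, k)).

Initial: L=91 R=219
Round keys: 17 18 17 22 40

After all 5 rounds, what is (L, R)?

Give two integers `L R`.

Round 1 (k=17): L=219 R=201
Round 2 (k=18): L=201 R=242
Round 3 (k=17): L=242 R=208
Round 4 (k=22): L=208 R=21
Round 5 (k=40): L=21 R=159

Answer: 21 159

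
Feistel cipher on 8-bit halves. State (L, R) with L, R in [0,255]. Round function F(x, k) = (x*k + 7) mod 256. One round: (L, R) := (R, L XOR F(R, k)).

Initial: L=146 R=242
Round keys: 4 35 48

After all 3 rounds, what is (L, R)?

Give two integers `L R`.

Round 1 (k=4): L=242 R=93
Round 2 (k=35): L=93 R=76
Round 3 (k=48): L=76 R=26

Answer: 76 26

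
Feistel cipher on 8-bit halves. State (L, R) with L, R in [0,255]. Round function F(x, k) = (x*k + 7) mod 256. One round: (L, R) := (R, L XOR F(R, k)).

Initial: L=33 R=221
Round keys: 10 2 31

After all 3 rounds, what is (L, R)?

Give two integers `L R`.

Round 1 (k=10): L=221 R=136
Round 2 (k=2): L=136 R=202
Round 3 (k=31): L=202 R=245

Answer: 202 245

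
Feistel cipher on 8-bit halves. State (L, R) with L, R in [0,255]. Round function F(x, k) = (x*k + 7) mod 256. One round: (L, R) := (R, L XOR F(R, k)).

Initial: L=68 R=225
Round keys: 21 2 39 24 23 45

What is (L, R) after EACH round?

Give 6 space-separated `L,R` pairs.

Round 1 (k=21): L=225 R=56
Round 2 (k=2): L=56 R=150
Round 3 (k=39): L=150 R=217
Round 4 (k=24): L=217 R=201
Round 5 (k=23): L=201 R=207
Round 6 (k=45): L=207 R=163

Answer: 225,56 56,150 150,217 217,201 201,207 207,163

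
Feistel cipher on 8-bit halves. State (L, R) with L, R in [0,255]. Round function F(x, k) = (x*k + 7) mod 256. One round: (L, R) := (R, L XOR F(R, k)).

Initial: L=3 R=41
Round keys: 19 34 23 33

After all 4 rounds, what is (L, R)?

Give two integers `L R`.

Round 1 (k=19): L=41 R=17
Round 2 (k=34): L=17 R=96
Round 3 (k=23): L=96 R=182
Round 4 (k=33): L=182 R=29

Answer: 182 29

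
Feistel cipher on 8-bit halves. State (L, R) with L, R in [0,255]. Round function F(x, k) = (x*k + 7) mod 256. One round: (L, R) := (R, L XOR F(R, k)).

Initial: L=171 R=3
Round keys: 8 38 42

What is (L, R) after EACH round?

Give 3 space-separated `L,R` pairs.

Round 1 (k=8): L=3 R=180
Round 2 (k=38): L=180 R=188
Round 3 (k=42): L=188 R=107

Answer: 3,180 180,188 188,107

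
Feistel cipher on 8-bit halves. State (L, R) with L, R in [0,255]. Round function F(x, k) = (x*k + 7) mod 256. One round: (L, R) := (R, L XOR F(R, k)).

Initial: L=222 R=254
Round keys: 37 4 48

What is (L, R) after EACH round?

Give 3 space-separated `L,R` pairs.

Answer: 254,99 99,109 109,20

Derivation:
Round 1 (k=37): L=254 R=99
Round 2 (k=4): L=99 R=109
Round 3 (k=48): L=109 R=20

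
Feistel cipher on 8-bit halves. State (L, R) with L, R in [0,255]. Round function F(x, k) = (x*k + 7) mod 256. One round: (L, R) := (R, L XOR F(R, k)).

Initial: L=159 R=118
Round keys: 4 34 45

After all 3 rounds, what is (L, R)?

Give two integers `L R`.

Round 1 (k=4): L=118 R=64
Round 2 (k=34): L=64 R=241
Round 3 (k=45): L=241 R=36

Answer: 241 36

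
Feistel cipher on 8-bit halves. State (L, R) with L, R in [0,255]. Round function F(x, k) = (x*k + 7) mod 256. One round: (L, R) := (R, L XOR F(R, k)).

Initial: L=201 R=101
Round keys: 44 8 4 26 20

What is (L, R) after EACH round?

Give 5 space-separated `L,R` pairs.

Answer: 101,170 170,50 50,101 101,123 123,198

Derivation:
Round 1 (k=44): L=101 R=170
Round 2 (k=8): L=170 R=50
Round 3 (k=4): L=50 R=101
Round 4 (k=26): L=101 R=123
Round 5 (k=20): L=123 R=198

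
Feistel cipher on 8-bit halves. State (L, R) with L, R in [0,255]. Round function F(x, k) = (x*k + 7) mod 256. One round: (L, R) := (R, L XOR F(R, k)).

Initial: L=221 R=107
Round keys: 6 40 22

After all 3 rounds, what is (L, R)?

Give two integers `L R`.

Answer: 76 219

Derivation:
Round 1 (k=6): L=107 R=84
Round 2 (k=40): L=84 R=76
Round 3 (k=22): L=76 R=219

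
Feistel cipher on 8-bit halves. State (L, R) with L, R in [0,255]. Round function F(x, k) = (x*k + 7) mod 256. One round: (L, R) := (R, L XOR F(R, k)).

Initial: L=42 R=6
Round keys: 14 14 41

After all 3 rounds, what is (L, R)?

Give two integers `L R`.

Answer: 51 67

Derivation:
Round 1 (k=14): L=6 R=113
Round 2 (k=14): L=113 R=51
Round 3 (k=41): L=51 R=67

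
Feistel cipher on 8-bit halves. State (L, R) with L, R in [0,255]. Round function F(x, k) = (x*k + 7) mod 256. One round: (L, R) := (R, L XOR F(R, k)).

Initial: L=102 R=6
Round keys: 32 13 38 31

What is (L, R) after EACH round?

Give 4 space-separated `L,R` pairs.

Round 1 (k=32): L=6 R=161
Round 2 (k=13): L=161 R=50
Round 3 (k=38): L=50 R=210
Round 4 (k=31): L=210 R=71

Answer: 6,161 161,50 50,210 210,71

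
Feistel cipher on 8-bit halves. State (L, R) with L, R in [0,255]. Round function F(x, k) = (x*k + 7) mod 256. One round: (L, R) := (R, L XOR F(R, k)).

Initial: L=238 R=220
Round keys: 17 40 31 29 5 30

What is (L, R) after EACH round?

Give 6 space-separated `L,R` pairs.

Answer: 220,77 77,211 211,217 217,79 79,75 75,158

Derivation:
Round 1 (k=17): L=220 R=77
Round 2 (k=40): L=77 R=211
Round 3 (k=31): L=211 R=217
Round 4 (k=29): L=217 R=79
Round 5 (k=5): L=79 R=75
Round 6 (k=30): L=75 R=158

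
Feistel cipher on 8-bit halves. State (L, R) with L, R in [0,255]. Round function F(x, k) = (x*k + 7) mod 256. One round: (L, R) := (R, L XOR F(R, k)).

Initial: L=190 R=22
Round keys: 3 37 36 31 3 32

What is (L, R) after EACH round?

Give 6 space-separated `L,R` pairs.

Answer: 22,247 247,172 172,192 192,235 235,8 8,236

Derivation:
Round 1 (k=3): L=22 R=247
Round 2 (k=37): L=247 R=172
Round 3 (k=36): L=172 R=192
Round 4 (k=31): L=192 R=235
Round 5 (k=3): L=235 R=8
Round 6 (k=32): L=8 R=236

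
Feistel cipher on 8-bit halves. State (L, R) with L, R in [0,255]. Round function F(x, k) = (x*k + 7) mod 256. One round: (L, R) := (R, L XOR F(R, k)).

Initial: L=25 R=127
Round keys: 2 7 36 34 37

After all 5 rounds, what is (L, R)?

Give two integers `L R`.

Answer: 73 223

Derivation:
Round 1 (k=2): L=127 R=28
Round 2 (k=7): L=28 R=180
Round 3 (k=36): L=180 R=75
Round 4 (k=34): L=75 R=73
Round 5 (k=37): L=73 R=223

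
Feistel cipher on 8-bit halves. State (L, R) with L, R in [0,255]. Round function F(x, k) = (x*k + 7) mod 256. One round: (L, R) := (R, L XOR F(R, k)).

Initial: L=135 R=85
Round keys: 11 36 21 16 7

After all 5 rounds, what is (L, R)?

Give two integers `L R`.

Round 1 (k=11): L=85 R=41
Round 2 (k=36): L=41 R=158
Round 3 (k=21): L=158 R=212
Round 4 (k=16): L=212 R=217
Round 5 (k=7): L=217 R=34

Answer: 217 34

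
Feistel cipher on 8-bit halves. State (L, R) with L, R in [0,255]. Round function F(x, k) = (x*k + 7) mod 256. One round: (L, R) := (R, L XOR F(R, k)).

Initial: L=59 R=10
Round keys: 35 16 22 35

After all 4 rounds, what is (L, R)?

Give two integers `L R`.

Answer: 59 245

Derivation:
Round 1 (k=35): L=10 R=94
Round 2 (k=16): L=94 R=237
Round 3 (k=22): L=237 R=59
Round 4 (k=35): L=59 R=245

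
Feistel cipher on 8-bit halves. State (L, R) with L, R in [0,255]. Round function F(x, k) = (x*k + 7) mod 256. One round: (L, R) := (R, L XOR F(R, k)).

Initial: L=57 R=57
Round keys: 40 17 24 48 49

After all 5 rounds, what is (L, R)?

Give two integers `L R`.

Answer: 51 123

Derivation:
Round 1 (k=40): L=57 R=214
Round 2 (k=17): L=214 R=4
Round 3 (k=24): L=4 R=177
Round 4 (k=48): L=177 R=51
Round 5 (k=49): L=51 R=123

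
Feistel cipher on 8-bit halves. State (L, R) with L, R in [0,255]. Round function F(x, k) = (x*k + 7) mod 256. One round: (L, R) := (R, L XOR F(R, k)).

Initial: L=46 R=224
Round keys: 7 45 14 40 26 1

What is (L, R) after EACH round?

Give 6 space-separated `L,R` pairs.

Answer: 224,9 9,124 124,198 198,139 139,227 227,97

Derivation:
Round 1 (k=7): L=224 R=9
Round 2 (k=45): L=9 R=124
Round 3 (k=14): L=124 R=198
Round 4 (k=40): L=198 R=139
Round 5 (k=26): L=139 R=227
Round 6 (k=1): L=227 R=97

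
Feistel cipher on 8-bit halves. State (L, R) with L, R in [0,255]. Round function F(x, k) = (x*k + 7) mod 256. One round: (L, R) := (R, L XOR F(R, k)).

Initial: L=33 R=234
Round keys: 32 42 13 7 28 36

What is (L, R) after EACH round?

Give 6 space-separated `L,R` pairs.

Answer: 234,102 102,41 41,122 122,116 116,205 205,175

Derivation:
Round 1 (k=32): L=234 R=102
Round 2 (k=42): L=102 R=41
Round 3 (k=13): L=41 R=122
Round 4 (k=7): L=122 R=116
Round 5 (k=28): L=116 R=205
Round 6 (k=36): L=205 R=175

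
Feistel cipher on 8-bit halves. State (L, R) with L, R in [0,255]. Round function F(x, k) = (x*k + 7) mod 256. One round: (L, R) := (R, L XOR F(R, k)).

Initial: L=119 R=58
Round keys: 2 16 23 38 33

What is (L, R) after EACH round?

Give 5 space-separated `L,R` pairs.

Answer: 58,12 12,253 253,206 206,102 102,227

Derivation:
Round 1 (k=2): L=58 R=12
Round 2 (k=16): L=12 R=253
Round 3 (k=23): L=253 R=206
Round 4 (k=38): L=206 R=102
Round 5 (k=33): L=102 R=227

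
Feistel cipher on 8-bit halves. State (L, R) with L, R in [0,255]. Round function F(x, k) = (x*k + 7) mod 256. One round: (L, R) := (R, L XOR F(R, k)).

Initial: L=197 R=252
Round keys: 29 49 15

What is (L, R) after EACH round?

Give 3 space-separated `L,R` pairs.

Round 1 (k=29): L=252 R=86
Round 2 (k=49): L=86 R=129
Round 3 (k=15): L=129 R=192

Answer: 252,86 86,129 129,192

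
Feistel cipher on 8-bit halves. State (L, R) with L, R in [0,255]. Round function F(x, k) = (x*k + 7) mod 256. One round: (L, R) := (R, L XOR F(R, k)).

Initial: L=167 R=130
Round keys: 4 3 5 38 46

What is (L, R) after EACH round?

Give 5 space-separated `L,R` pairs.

Answer: 130,168 168,125 125,208 208,154 154,99

Derivation:
Round 1 (k=4): L=130 R=168
Round 2 (k=3): L=168 R=125
Round 3 (k=5): L=125 R=208
Round 4 (k=38): L=208 R=154
Round 5 (k=46): L=154 R=99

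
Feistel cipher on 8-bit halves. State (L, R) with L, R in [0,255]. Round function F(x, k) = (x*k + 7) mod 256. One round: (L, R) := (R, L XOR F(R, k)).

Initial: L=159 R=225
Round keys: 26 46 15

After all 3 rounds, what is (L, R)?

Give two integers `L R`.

Answer: 74 35

Derivation:
Round 1 (k=26): L=225 R=126
Round 2 (k=46): L=126 R=74
Round 3 (k=15): L=74 R=35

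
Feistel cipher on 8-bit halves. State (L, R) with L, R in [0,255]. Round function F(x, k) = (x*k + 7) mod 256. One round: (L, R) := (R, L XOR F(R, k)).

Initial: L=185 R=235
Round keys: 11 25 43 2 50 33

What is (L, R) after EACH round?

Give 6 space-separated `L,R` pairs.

Round 1 (k=11): L=235 R=153
Round 2 (k=25): L=153 R=19
Round 3 (k=43): L=19 R=161
Round 4 (k=2): L=161 R=90
Round 5 (k=50): L=90 R=58
Round 6 (k=33): L=58 R=219

Answer: 235,153 153,19 19,161 161,90 90,58 58,219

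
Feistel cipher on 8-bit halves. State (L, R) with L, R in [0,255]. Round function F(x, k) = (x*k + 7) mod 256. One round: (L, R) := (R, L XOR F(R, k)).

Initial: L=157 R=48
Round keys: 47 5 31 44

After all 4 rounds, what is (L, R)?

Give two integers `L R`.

Round 1 (k=47): L=48 R=74
Round 2 (k=5): L=74 R=73
Round 3 (k=31): L=73 R=148
Round 4 (k=44): L=148 R=62

Answer: 148 62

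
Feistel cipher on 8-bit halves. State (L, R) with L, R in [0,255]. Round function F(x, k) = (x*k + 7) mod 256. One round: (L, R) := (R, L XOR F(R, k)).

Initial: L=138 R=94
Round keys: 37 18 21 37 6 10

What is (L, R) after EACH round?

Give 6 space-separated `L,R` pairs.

Round 1 (k=37): L=94 R=23
Round 2 (k=18): L=23 R=251
Round 3 (k=21): L=251 R=137
Round 4 (k=37): L=137 R=47
Round 5 (k=6): L=47 R=168
Round 6 (k=10): L=168 R=184

Answer: 94,23 23,251 251,137 137,47 47,168 168,184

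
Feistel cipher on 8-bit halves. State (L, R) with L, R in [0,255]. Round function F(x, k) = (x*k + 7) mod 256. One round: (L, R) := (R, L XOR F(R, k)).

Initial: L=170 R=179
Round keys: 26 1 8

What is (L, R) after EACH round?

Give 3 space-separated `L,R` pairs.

Answer: 179,159 159,21 21,48

Derivation:
Round 1 (k=26): L=179 R=159
Round 2 (k=1): L=159 R=21
Round 3 (k=8): L=21 R=48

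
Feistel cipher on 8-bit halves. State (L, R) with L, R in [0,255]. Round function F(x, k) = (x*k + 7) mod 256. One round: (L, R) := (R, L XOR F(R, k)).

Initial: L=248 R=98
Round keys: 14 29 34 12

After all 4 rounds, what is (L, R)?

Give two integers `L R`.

Answer: 244 131

Derivation:
Round 1 (k=14): L=98 R=155
Round 2 (k=29): L=155 R=244
Round 3 (k=34): L=244 R=244
Round 4 (k=12): L=244 R=131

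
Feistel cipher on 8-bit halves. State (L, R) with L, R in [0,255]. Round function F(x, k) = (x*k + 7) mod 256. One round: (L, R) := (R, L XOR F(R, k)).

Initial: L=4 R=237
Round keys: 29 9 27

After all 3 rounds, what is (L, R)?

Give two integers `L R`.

Answer: 230 173

Derivation:
Round 1 (k=29): L=237 R=228
Round 2 (k=9): L=228 R=230
Round 3 (k=27): L=230 R=173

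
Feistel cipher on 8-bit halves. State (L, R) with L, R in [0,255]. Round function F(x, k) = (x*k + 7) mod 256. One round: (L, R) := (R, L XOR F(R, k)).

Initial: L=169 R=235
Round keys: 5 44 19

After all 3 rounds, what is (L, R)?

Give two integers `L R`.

Answer: 144 128

Derivation:
Round 1 (k=5): L=235 R=55
Round 2 (k=44): L=55 R=144
Round 3 (k=19): L=144 R=128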